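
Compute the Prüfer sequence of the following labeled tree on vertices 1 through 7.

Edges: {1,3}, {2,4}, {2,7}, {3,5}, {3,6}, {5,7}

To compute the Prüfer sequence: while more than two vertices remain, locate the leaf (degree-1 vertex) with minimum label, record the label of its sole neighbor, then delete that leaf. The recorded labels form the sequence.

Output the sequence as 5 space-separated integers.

Answer: 3 2 7 3 5

Derivation:
Step 1: leaves = {1,4,6}. Remove smallest leaf 1, emit neighbor 3.
Step 2: leaves = {4,6}. Remove smallest leaf 4, emit neighbor 2.
Step 3: leaves = {2,6}. Remove smallest leaf 2, emit neighbor 7.
Step 4: leaves = {6,7}. Remove smallest leaf 6, emit neighbor 3.
Step 5: leaves = {3,7}. Remove smallest leaf 3, emit neighbor 5.
Done: 2 vertices remain (5, 7). Sequence = [3 2 7 3 5]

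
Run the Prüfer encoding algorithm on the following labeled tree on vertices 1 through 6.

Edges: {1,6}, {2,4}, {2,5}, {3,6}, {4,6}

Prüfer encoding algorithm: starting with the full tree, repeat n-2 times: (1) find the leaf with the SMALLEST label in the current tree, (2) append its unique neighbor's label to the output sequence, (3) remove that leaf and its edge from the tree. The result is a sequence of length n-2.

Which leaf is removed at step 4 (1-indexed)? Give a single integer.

Answer: 2

Derivation:
Step 1: current leaves = {1,3,5}. Remove leaf 1 (neighbor: 6).
Step 2: current leaves = {3,5}. Remove leaf 3 (neighbor: 6).
Step 3: current leaves = {5,6}. Remove leaf 5 (neighbor: 2).
Step 4: current leaves = {2,6}. Remove leaf 2 (neighbor: 4).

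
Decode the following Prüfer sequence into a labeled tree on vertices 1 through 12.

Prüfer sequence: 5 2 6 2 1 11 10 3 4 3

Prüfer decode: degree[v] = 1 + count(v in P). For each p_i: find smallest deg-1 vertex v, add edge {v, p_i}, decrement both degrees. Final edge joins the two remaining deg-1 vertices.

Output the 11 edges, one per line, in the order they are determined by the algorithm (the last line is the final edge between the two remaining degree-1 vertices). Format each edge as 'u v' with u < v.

Answer: 5 7
2 5
6 8
2 6
1 2
1 11
9 10
3 10
4 11
3 4
3 12

Derivation:
Initial degrees: {1:2, 2:3, 3:3, 4:2, 5:2, 6:2, 7:1, 8:1, 9:1, 10:2, 11:2, 12:1}
Step 1: smallest deg-1 vertex = 7, p_1 = 5. Add edge {5,7}. Now deg[7]=0, deg[5]=1.
Step 2: smallest deg-1 vertex = 5, p_2 = 2. Add edge {2,5}. Now deg[5]=0, deg[2]=2.
Step 3: smallest deg-1 vertex = 8, p_3 = 6. Add edge {6,8}. Now deg[8]=0, deg[6]=1.
Step 4: smallest deg-1 vertex = 6, p_4 = 2. Add edge {2,6}. Now deg[6]=0, deg[2]=1.
Step 5: smallest deg-1 vertex = 2, p_5 = 1. Add edge {1,2}. Now deg[2]=0, deg[1]=1.
Step 6: smallest deg-1 vertex = 1, p_6 = 11. Add edge {1,11}. Now deg[1]=0, deg[11]=1.
Step 7: smallest deg-1 vertex = 9, p_7 = 10. Add edge {9,10}. Now deg[9]=0, deg[10]=1.
Step 8: smallest deg-1 vertex = 10, p_8 = 3. Add edge {3,10}. Now deg[10]=0, deg[3]=2.
Step 9: smallest deg-1 vertex = 11, p_9 = 4. Add edge {4,11}. Now deg[11]=0, deg[4]=1.
Step 10: smallest deg-1 vertex = 4, p_10 = 3. Add edge {3,4}. Now deg[4]=0, deg[3]=1.
Final: two remaining deg-1 vertices are 3, 12. Add edge {3,12}.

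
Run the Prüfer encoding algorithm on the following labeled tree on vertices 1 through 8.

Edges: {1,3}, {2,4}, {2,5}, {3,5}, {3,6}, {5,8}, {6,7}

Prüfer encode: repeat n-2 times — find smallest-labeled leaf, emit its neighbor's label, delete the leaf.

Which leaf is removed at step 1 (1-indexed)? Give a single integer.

Step 1: current leaves = {1,4,7,8}. Remove leaf 1 (neighbor: 3).

Answer: 1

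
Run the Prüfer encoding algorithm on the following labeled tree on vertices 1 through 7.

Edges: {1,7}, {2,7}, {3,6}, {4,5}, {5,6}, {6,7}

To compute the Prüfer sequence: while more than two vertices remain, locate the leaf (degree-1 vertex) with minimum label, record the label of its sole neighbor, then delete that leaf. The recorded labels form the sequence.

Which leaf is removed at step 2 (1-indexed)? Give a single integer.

Answer: 2

Derivation:
Step 1: current leaves = {1,2,3,4}. Remove leaf 1 (neighbor: 7).
Step 2: current leaves = {2,3,4}. Remove leaf 2 (neighbor: 7).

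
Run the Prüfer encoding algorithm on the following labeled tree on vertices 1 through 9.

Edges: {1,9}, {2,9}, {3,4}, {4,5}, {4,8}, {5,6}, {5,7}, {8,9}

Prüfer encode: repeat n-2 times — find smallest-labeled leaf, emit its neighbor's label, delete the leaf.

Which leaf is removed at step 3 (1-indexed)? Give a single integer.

Step 1: current leaves = {1,2,3,6,7}. Remove leaf 1 (neighbor: 9).
Step 2: current leaves = {2,3,6,7}. Remove leaf 2 (neighbor: 9).
Step 3: current leaves = {3,6,7,9}. Remove leaf 3 (neighbor: 4).

Answer: 3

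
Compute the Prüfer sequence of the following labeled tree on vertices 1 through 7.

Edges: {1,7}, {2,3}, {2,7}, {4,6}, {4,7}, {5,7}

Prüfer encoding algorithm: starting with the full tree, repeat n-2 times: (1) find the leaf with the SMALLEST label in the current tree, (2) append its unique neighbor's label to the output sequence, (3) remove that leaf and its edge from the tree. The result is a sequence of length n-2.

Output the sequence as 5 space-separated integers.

Answer: 7 2 7 7 4

Derivation:
Step 1: leaves = {1,3,5,6}. Remove smallest leaf 1, emit neighbor 7.
Step 2: leaves = {3,5,6}. Remove smallest leaf 3, emit neighbor 2.
Step 3: leaves = {2,5,6}. Remove smallest leaf 2, emit neighbor 7.
Step 4: leaves = {5,6}. Remove smallest leaf 5, emit neighbor 7.
Step 5: leaves = {6,7}. Remove smallest leaf 6, emit neighbor 4.
Done: 2 vertices remain (4, 7). Sequence = [7 2 7 7 4]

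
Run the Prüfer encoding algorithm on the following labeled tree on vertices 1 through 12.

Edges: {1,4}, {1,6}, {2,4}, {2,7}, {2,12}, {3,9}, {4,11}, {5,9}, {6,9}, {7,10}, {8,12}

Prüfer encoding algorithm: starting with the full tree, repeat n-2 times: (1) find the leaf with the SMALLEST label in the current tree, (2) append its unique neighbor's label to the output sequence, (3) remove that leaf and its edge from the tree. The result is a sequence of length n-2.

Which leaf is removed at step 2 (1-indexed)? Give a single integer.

Answer: 5

Derivation:
Step 1: current leaves = {3,5,8,10,11}. Remove leaf 3 (neighbor: 9).
Step 2: current leaves = {5,8,10,11}. Remove leaf 5 (neighbor: 9).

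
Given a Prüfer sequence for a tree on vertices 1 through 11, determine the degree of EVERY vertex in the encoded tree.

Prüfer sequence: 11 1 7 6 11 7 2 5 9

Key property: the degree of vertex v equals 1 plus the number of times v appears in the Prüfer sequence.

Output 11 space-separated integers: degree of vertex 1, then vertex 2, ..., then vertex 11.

p_1 = 11: count[11] becomes 1
p_2 = 1: count[1] becomes 1
p_3 = 7: count[7] becomes 1
p_4 = 6: count[6] becomes 1
p_5 = 11: count[11] becomes 2
p_6 = 7: count[7] becomes 2
p_7 = 2: count[2] becomes 1
p_8 = 5: count[5] becomes 1
p_9 = 9: count[9] becomes 1
Degrees (1 + count): deg[1]=1+1=2, deg[2]=1+1=2, deg[3]=1+0=1, deg[4]=1+0=1, deg[5]=1+1=2, deg[6]=1+1=2, deg[7]=1+2=3, deg[8]=1+0=1, deg[9]=1+1=2, deg[10]=1+0=1, deg[11]=1+2=3

Answer: 2 2 1 1 2 2 3 1 2 1 3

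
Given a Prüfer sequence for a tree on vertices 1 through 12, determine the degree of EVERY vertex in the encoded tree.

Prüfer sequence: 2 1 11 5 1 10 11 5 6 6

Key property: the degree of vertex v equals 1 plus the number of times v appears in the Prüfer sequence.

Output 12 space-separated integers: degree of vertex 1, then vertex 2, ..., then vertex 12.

Answer: 3 2 1 1 3 3 1 1 1 2 3 1

Derivation:
p_1 = 2: count[2] becomes 1
p_2 = 1: count[1] becomes 1
p_3 = 11: count[11] becomes 1
p_4 = 5: count[5] becomes 1
p_5 = 1: count[1] becomes 2
p_6 = 10: count[10] becomes 1
p_7 = 11: count[11] becomes 2
p_8 = 5: count[5] becomes 2
p_9 = 6: count[6] becomes 1
p_10 = 6: count[6] becomes 2
Degrees (1 + count): deg[1]=1+2=3, deg[2]=1+1=2, deg[3]=1+0=1, deg[4]=1+0=1, deg[5]=1+2=3, deg[6]=1+2=3, deg[7]=1+0=1, deg[8]=1+0=1, deg[9]=1+0=1, deg[10]=1+1=2, deg[11]=1+2=3, deg[12]=1+0=1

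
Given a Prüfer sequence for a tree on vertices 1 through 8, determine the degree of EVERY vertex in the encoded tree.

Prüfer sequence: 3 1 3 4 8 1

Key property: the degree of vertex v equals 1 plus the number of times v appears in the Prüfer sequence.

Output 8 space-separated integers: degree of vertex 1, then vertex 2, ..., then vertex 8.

Answer: 3 1 3 2 1 1 1 2

Derivation:
p_1 = 3: count[3] becomes 1
p_2 = 1: count[1] becomes 1
p_3 = 3: count[3] becomes 2
p_4 = 4: count[4] becomes 1
p_5 = 8: count[8] becomes 1
p_6 = 1: count[1] becomes 2
Degrees (1 + count): deg[1]=1+2=3, deg[2]=1+0=1, deg[3]=1+2=3, deg[4]=1+1=2, deg[5]=1+0=1, deg[6]=1+0=1, deg[7]=1+0=1, deg[8]=1+1=2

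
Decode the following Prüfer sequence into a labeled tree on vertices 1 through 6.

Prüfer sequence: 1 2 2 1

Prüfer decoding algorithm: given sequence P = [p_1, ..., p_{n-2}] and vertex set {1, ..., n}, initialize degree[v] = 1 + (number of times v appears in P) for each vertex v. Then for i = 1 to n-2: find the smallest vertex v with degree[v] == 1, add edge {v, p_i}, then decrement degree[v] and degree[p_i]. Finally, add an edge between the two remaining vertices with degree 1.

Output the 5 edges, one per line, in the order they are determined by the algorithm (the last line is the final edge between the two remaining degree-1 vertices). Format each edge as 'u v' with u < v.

Initial degrees: {1:3, 2:3, 3:1, 4:1, 5:1, 6:1}
Step 1: smallest deg-1 vertex = 3, p_1 = 1. Add edge {1,3}. Now deg[3]=0, deg[1]=2.
Step 2: smallest deg-1 vertex = 4, p_2 = 2. Add edge {2,4}. Now deg[4]=0, deg[2]=2.
Step 3: smallest deg-1 vertex = 5, p_3 = 2. Add edge {2,5}. Now deg[5]=0, deg[2]=1.
Step 4: smallest deg-1 vertex = 2, p_4 = 1. Add edge {1,2}. Now deg[2]=0, deg[1]=1.
Final: two remaining deg-1 vertices are 1, 6. Add edge {1,6}.

Answer: 1 3
2 4
2 5
1 2
1 6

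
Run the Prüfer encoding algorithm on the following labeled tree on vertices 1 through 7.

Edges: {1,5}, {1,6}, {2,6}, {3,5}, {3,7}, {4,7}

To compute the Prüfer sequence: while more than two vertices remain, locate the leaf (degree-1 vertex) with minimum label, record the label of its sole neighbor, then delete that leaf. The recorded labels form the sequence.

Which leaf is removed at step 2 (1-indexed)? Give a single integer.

Step 1: current leaves = {2,4}. Remove leaf 2 (neighbor: 6).
Step 2: current leaves = {4,6}. Remove leaf 4 (neighbor: 7).

Answer: 4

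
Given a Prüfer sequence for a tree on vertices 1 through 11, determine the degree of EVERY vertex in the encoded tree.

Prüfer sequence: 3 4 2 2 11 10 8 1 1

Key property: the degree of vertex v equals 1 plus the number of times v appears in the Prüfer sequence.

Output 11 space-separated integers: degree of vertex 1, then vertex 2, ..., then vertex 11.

Answer: 3 3 2 2 1 1 1 2 1 2 2

Derivation:
p_1 = 3: count[3] becomes 1
p_2 = 4: count[4] becomes 1
p_3 = 2: count[2] becomes 1
p_4 = 2: count[2] becomes 2
p_5 = 11: count[11] becomes 1
p_6 = 10: count[10] becomes 1
p_7 = 8: count[8] becomes 1
p_8 = 1: count[1] becomes 1
p_9 = 1: count[1] becomes 2
Degrees (1 + count): deg[1]=1+2=3, deg[2]=1+2=3, deg[3]=1+1=2, deg[4]=1+1=2, deg[5]=1+0=1, deg[6]=1+0=1, deg[7]=1+0=1, deg[8]=1+1=2, deg[9]=1+0=1, deg[10]=1+1=2, deg[11]=1+1=2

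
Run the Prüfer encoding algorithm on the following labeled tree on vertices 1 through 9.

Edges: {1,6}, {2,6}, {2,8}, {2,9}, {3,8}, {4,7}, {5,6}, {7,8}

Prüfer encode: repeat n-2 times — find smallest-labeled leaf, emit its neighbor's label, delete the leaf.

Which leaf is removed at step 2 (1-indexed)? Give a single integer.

Answer: 3

Derivation:
Step 1: current leaves = {1,3,4,5,9}. Remove leaf 1 (neighbor: 6).
Step 2: current leaves = {3,4,5,9}. Remove leaf 3 (neighbor: 8).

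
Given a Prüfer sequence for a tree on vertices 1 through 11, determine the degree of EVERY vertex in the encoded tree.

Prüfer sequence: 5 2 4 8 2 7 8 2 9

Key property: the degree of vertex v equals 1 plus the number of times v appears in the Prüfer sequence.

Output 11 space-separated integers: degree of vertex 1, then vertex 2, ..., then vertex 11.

Answer: 1 4 1 2 2 1 2 3 2 1 1

Derivation:
p_1 = 5: count[5] becomes 1
p_2 = 2: count[2] becomes 1
p_3 = 4: count[4] becomes 1
p_4 = 8: count[8] becomes 1
p_5 = 2: count[2] becomes 2
p_6 = 7: count[7] becomes 1
p_7 = 8: count[8] becomes 2
p_8 = 2: count[2] becomes 3
p_9 = 9: count[9] becomes 1
Degrees (1 + count): deg[1]=1+0=1, deg[2]=1+3=4, deg[3]=1+0=1, deg[4]=1+1=2, deg[5]=1+1=2, deg[6]=1+0=1, deg[7]=1+1=2, deg[8]=1+2=3, deg[9]=1+1=2, deg[10]=1+0=1, deg[11]=1+0=1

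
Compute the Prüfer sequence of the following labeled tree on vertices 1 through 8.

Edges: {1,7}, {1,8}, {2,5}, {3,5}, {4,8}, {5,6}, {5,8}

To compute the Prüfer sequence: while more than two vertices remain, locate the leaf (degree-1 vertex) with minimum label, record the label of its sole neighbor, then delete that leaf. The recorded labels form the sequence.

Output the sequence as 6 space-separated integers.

Answer: 5 5 8 5 8 1

Derivation:
Step 1: leaves = {2,3,4,6,7}. Remove smallest leaf 2, emit neighbor 5.
Step 2: leaves = {3,4,6,7}. Remove smallest leaf 3, emit neighbor 5.
Step 3: leaves = {4,6,7}. Remove smallest leaf 4, emit neighbor 8.
Step 4: leaves = {6,7}. Remove smallest leaf 6, emit neighbor 5.
Step 5: leaves = {5,7}. Remove smallest leaf 5, emit neighbor 8.
Step 6: leaves = {7,8}. Remove smallest leaf 7, emit neighbor 1.
Done: 2 vertices remain (1, 8). Sequence = [5 5 8 5 8 1]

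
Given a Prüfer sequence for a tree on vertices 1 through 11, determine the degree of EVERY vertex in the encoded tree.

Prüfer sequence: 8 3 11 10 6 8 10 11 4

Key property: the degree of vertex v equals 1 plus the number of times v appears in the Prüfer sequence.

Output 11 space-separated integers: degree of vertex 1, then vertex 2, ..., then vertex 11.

p_1 = 8: count[8] becomes 1
p_2 = 3: count[3] becomes 1
p_3 = 11: count[11] becomes 1
p_4 = 10: count[10] becomes 1
p_5 = 6: count[6] becomes 1
p_6 = 8: count[8] becomes 2
p_7 = 10: count[10] becomes 2
p_8 = 11: count[11] becomes 2
p_9 = 4: count[4] becomes 1
Degrees (1 + count): deg[1]=1+0=1, deg[2]=1+0=1, deg[3]=1+1=2, deg[4]=1+1=2, deg[5]=1+0=1, deg[6]=1+1=2, deg[7]=1+0=1, deg[8]=1+2=3, deg[9]=1+0=1, deg[10]=1+2=3, deg[11]=1+2=3

Answer: 1 1 2 2 1 2 1 3 1 3 3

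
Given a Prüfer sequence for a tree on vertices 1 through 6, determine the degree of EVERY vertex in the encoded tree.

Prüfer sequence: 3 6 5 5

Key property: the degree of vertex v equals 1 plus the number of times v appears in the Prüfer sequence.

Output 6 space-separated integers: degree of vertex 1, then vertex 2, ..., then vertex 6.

Answer: 1 1 2 1 3 2

Derivation:
p_1 = 3: count[3] becomes 1
p_2 = 6: count[6] becomes 1
p_3 = 5: count[5] becomes 1
p_4 = 5: count[5] becomes 2
Degrees (1 + count): deg[1]=1+0=1, deg[2]=1+0=1, deg[3]=1+1=2, deg[4]=1+0=1, deg[5]=1+2=3, deg[6]=1+1=2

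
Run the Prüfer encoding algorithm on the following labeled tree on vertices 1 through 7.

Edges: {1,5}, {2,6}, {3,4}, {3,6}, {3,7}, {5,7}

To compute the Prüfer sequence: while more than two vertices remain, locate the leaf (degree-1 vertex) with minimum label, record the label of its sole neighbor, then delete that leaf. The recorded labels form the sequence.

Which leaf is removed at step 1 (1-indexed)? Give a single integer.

Answer: 1

Derivation:
Step 1: current leaves = {1,2,4}. Remove leaf 1 (neighbor: 5).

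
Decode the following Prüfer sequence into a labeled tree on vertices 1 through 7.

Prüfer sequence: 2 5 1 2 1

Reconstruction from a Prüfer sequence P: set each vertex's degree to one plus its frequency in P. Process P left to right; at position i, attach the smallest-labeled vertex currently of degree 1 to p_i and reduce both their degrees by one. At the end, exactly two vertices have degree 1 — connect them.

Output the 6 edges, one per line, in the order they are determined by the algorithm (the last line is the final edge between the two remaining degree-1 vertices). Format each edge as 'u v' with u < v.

Answer: 2 3
4 5
1 5
2 6
1 2
1 7

Derivation:
Initial degrees: {1:3, 2:3, 3:1, 4:1, 5:2, 6:1, 7:1}
Step 1: smallest deg-1 vertex = 3, p_1 = 2. Add edge {2,3}. Now deg[3]=0, deg[2]=2.
Step 2: smallest deg-1 vertex = 4, p_2 = 5. Add edge {4,5}. Now deg[4]=0, deg[5]=1.
Step 3: smallest deg-1 vertex = 5, p_3 = 1. Add edge {1,5}. Now deg[5]=0, deg[1]=2.
Step 4: smallest deg-1 vertex = 6, p_4 = 2. Add edge {2,6}. Now deg[6]=0, deg[2]=1.
Step 5: smallest deg-1 vertex = 2, p_5 = 1. Add edge {1,2}. Now deg[2]=0, deg[1]=1.
Final: two remaining deg-1 vertices are 1, 7. Add edge {1,7}.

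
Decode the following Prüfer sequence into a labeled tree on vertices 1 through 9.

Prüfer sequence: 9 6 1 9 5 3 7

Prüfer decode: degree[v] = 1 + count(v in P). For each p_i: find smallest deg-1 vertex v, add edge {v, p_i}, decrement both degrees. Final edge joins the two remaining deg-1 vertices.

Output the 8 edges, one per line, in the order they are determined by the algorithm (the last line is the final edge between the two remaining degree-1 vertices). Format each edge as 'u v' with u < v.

Answer: 2 9
4 6
1 6
1 9
5 8
3 5
3 7
7 9

Derivation:
Initial degrees: {1:2, 2:1, 3:2, 4:1, 5:2, 6:2, 7:2, 8:1, 9:3}
Step 1: smallest deg-1 vertex = 2, p_1 = 9. Add edge {2,9}. Now deg[2]=0, deg[9]=2.
Step 2: smallest deg-1 vertex = 4, p_2 = 6. Add edge {4,6}. Now deg[4]=0, deg[6]=1.
Step 3: smallest deg-1 vertex = 6, p_3 = 1. Add edge {1,6}. Now deg[6]=0, deg[1]=1.
Step 4: smallest deg-1 vertex = 1, p_4 = 9. Add edge {1,9}. Now deg[1]=0, deg[9]=1.
Step 5: smallest deg-1 vertex = 8, p_5 = 5. Add edge {5,8}. Now deg[8]=0, deg[5]=1.
Step 6: smallest deg-1 vertex = 5, p_6 = 3. Add edge {3,5}. Now deg[5]=0, deg[3]=1.
Step 7: smallest deg-1 vertex = 3, p_7 = 7. Add edge {3,7}. Now deg[3]=0, deg[7]=1.
Final: two remaining deg-1 vertices are 7, 9. Add edge {7,9}.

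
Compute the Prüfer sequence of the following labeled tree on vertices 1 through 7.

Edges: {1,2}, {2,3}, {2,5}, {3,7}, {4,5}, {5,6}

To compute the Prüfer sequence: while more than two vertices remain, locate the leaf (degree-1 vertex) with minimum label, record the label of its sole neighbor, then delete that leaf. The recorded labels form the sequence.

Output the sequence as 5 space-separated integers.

Answer: 2 5 5 2 3

Derivation:
Step 1: leaves = {1,4,6,7}. Remove smallest leaf 1, emit neighbor 2.
Step 2: leaves = {4,6,7}. Remove smallest leaf 4, emit neighbor 5.
Step 3: leaves = {6,7}. Remove smallest leaf 6, emit neighbor 5.
Step 4: leaves = {5,7}. Remove smallest leaf 5, emit neighbor 2.
Step 5: leaves = {2,7}. Remove smallest leaf 2, emit neighbor 3.
Done: 2 vertices remain (3, 7). Sequence = [2 5 5 2 3]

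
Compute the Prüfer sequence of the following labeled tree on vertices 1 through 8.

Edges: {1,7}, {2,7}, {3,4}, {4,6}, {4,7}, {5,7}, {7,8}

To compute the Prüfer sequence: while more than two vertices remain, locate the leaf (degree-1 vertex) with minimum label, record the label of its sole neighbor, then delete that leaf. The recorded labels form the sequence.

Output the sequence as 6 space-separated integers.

Answer: 7 7 4 7 4 7

Derivation:
Step 1: leaves = {1,2,3,5,6,8}. Remove smallest leaf 1, emit neighbor 7.
Step 2: leaves = {2,3,5,6,8}. Remove smallest leaf 2, emit neighbor 7.
Step 3: leaves = {3,5,6,8}. Remove smallest leaf 3, emit neighbor 4.
Step 4: leaves = {5,6,8}. Remove smallest leaf 5, emit neighbor 7.
Step 5: leaves = {6,8}. Remove smallest leaf 6, emit neighbor 4.
Step 6: leaves = {4,8}. Remove smallest leaf 4, emit neighbor 7.
Done: 2 vertices remain (7, 8). Sequence = [7 7 4 7 4 7]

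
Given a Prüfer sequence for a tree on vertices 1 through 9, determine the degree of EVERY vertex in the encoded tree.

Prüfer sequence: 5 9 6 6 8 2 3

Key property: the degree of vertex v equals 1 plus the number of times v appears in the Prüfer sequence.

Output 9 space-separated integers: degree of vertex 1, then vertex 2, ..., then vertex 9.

Answer: 1 2 2 1 2 3 1 2 2

Derivation:
p_1 = 5: count[5] becomes 1
p_2 = 9: count[9] becomes 1
p_3 = 6: count[6] becomes 1
p_4 = 6: count[6] becomes 2
p_5 = 8: count[8] becomes 1
p_6 = 2: count[2] becomes 1
p_7 = 3: count[3] becomes 1
Degrees (1 + count): deg[1]=1+0=1, deg[2]=1+1=2, deg[3]=1+1=2, deg[4]=1+0=1, deg[5]=1+1=2, deg[6]=1+2=3, deg[7]=1+0=1, deg[8]=1+1=2, deg[9]=1+1=2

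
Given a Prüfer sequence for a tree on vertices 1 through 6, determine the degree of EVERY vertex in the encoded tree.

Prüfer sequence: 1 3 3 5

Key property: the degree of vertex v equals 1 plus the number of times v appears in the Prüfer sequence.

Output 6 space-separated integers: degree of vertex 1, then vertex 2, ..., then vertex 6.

p_1 = 1: count[1] becomes 1
p_2 = 3: count[3] becomes 1
p_3 = 3: count[3] becomes 2
p_4 = 5: count[5] becomes 1
Degrees (1 + count): deg[1]=1+1=2, deg[2]=1+0=1, deg[3]=1+2=3, deg[4]=1+0=1, deg[5]=1+1=2, deg[6]=1+0=1

Answer: 2 1 3 1 2 1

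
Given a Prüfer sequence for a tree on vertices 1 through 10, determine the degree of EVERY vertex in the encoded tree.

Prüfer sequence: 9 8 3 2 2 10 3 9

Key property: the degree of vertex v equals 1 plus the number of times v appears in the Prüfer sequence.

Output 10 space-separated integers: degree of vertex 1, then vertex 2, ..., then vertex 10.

p_1 = 9: count[9] becomes 1
p_2 = 8: count[8] becomes 1
p_3 = 3: count[3] becomes 1
p_4 = 2: count[2] becomes 1
p_5 = 2: count[2] becomes 2
p_6 = 10: count[10] becomes 1
p_7 = 3: count[3] becomes 2
p_8 = 9: count[9] becomes 2
Degrees (1 + count): deg[1]=1+0=1, deg[2]=1+2=3, deg[3]=1+2=3, deg[4]=1+0=1, deg[5]=1+0=1, deg[6]=1+0=1, deg[7]=1+0=1, deg[8]=1+1=2, deg[9]=1+2=3, deg[10]=1+1=2

Answer: 1 3 3 1 1 1 1 2 3 2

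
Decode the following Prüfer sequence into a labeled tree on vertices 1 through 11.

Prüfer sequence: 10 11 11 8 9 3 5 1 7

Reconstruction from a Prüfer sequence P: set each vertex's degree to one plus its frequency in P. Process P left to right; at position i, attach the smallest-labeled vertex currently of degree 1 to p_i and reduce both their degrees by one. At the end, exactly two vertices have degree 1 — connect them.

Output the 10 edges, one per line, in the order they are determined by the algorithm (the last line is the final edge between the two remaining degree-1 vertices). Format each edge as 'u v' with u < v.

Answer: 2 10
4 11
6 11
8 10
8 9
3 9
3 5
1 5
1 7
7 11

Derivation:
Initial degrees: {1:2, 2:1, 3:2, 4:1, 5:2, 6:1, 7:2, 8:2, 9:2, 10:2, 11:3}
Step 1: smallest deg-1 vertex = 2, p_1 = 10. Add edge {2,10}. Now deg[2]=0, deg[10]=1.
Step 2: smallest deg-1 vertex = 4, p_2 = 11. Add edge {4,11}. Now deg[4]=0, deg[11]=2.
Step 3: smallest deg-1 vertex = 6, p_3 = 11. Add edge {6,11}. Now deg[6]=0, deg[11]=1.
Step 4: smallest deg-1 vertex = 10, p_4 = 8. Add edge {8,10}. Now deg[10]=0, deg[8]=1.
Step 5: smallest deg-1 vertex = 8, p_5 = 9. Add edge {8,9}. Now deg[8]=0, deg[9]=1.
Step 6: smallest deg-1 vertex = 9, p_6 = 3. Add edge {3,9}. Now deg[9]=0, deg[3]=1.
Step 7: smallest deg-1 vertex = 3, p_7 = 5. Add edge {3,5}. Now deg[3]=0, deg[5]=1.
Step 8: smallest deg-1 vertex = 5, p_8 = 1. Add edge {1,5}. Now deg[5]=0, deg[1]=1.
Step 9: smallest deg-1 vertex = 1, p_9 = 7. Add edge {1,7}. Now deg[1]=0, deg[7]=1.
Final: two remaining deg-1 vertices are 7, 11. Add edge {7,11}.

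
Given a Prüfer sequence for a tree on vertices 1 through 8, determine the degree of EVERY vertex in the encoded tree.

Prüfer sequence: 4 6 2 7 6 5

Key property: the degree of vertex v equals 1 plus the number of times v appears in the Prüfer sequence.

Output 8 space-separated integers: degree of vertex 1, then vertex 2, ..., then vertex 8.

Answer: 1 2 1 2 2 3 2 1

Derivation:
p_1 = 4: count[4] becomes 1
p_2 = 6: count[6] becomes 1
p_3 = 2: count[2] becomes 1
p_4 = 7: count[7] becomes 1
p_5 = 6: count[6] becomes 2
p_6 = 5: count[5] becomes 1
Degrees (1 + count): deg[1]=1+0=1, deg[2]=1+1=2, deg[3]=1+0=1, deg[4]=1+1=2, deg[5]=1+1=2, deg[6]=1+2=3, deg[7]=1+1=2, deg[8]=1+0=1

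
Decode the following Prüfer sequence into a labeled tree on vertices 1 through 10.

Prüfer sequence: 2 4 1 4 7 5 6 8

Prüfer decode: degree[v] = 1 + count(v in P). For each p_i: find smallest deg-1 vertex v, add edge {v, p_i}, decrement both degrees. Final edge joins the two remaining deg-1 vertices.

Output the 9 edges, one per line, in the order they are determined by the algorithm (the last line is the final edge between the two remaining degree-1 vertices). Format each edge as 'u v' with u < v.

Initial degrees: {1:2, 2:2, 3:1, 4:3, 5:2, 6:2, 7:2, 8:2, 9:1, 10:1}
Step 1: smallest deg-1 vertex = 3, p_1 = 2. Add edge {2,3}. Now deg[3]=0, deg[2]=1.
Step 2: smallest deg-1 vertex = 2, p_2 = 4. Add edge {2,4}. Now deg[2]=0, deg[4]=2.
Step 3: smallest deg-1 vertex = 9, p_3 = 1. Add edge {1,9}. Now deg[9]=0, deg[1]=1.
Step 4: smallest deg-1 vertex = 1, p_4 = 4. Add edge {1,4}. Now deg[1]=0, deg[4]=1.
Step 5: smallest deg-1 vertex = 4, p_5 = 7. Add edge {4,7}. Now deg[4]=0, deg[7]=1.
Step 6: smallest deg-1 vertex = 7, p_6 = 5. Add edge {5,7}. Now deg[7]=0, deg[5]=1.
Step 7: smallest deg-1 vertex = 5, p_7 = 6. Add edge {5,6}. Now deg[5]=0, deg[6]=1.
Step 8: smallest deg-1 vertex = 6, p_8 = 8. Add edge {6,8}. Now deg[6]=0, deg[8]=1.
Final: two remaining deg-1 vertices are 8, 10. Add edge {8,10}.

Answer: 2 3
2 4
1 9
1 4
4 7
5 7
5 6
6 8
8 10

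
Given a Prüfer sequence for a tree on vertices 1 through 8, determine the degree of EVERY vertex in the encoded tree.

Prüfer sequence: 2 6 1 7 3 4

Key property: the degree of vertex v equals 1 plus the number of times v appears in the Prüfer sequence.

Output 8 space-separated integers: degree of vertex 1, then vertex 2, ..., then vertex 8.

Answer: 2 2 2 2 1 2 2 1

Derivation:
p_1 = 2: count[2] becomes 1
p_2 = 6: count[6] becomes 1
p_3 = 1: count[1] becomes 1
p_4 = 7: count[7] becomes 1
p_5 = 3: count[3] becomes 1
p_6 = 4: count[4] becomes 1
Degrees (1 + count): deg[1]=1+1=2, deg[2]=1+1=2, deg[3]=1+1=2, deg[4]=1+1=2, deg[5]=1+0=1, deg[6]=1+1=2, deg[7]=1+1=2, deg[8]=1+0=1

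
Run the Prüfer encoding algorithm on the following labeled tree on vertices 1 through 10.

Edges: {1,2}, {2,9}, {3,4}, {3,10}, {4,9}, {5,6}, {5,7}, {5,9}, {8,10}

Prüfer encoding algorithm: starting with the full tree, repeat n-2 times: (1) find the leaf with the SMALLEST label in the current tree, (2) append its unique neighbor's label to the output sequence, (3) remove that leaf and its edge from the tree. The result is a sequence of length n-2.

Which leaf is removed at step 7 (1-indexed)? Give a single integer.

Answer: 9

Derivation:
Step 1: current leaves = {1,6,7,8}. Remove leaf 1 (neighbor: 2).
Step 2: current leaves = {2,6,7,8}. Remove leaf 2 (neighbor: 9).
Step 3: current leaves = {6,7,8}. Remove leaf 6 (neighbor: 5).
Step 4: current leaves = {7,8}. Remove leaf 7 (neighbor: 5).
Step 5: current leaves = {5,8}. Remove leaf 5 (neighbor: 9).
Step 6: current leaves = {8,9}. Remove leaf 8 (neighbor: 10).
Step 7: current leaves = {9,10}. Remove leaf 9 (neighbor: 4).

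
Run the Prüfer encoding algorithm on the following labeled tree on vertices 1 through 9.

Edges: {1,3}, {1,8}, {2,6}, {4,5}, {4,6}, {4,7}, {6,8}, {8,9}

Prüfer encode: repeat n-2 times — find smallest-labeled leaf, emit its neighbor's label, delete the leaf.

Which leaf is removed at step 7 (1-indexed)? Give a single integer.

Answer: 6

Derivation:
Step 1: current leaves = {2,3,5,7,9}. Remove leaf 2 (neighbor: 6).
Step 2: current leaves = {3,5,7,9}. Remove leaf 3 (neighbor: 1).
Step 3: current leaves = {1,5,7,9}. Remove leaf 1 (neighbor: 8).
Step 4: current leaves = {5,7,9}. Remove leaf 5 (neighbor: 4).
Step 5: current leaves = {7,9}. Remove leaf 7 (neighbor: 4).
Step 6: current leaves = {4,9}. Remove leaf 4 (neighbor: 6).
Step 7: current leaves = {6,9}. Remove leaf 6 (neighbor: 8).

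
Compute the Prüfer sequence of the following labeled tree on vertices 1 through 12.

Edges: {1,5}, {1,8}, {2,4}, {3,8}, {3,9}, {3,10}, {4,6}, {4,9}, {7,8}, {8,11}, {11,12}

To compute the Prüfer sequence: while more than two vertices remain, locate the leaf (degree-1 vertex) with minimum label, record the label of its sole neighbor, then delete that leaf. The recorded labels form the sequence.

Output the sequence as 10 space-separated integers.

Step 1: leaves = {2,5,6,7,10,12}. Remove smallest leaf 2, emit neighbor 4.
Step 2: leaves = {5,6,7,10,12}. Remove smallest leaf 5, emit neighbor 1.
Step 3: leaves = {1,6,7,10,12}. Remove smallest leaf 1, emit neighbor 8.
Step 4: leaves = {6,7,10,12}. Remove smallest leaf 6, emit neighbor 4.
Step 5: leaves = {4,7,10,12}. Remove smallest leaf 4, emit neighbor 9.
Step 6: leaves = {7,9,10,12}. Remove smallest leaf 7, emit neighbor 8.
Step 7: leaves = {9,10,12}. Remove smallest leaf 9, emit neighbor 3.
Step 8: leaves = {10,12}. Remove smallest leaf 10, emit neighbor 3.
Step 9: leaves = {3,12}. Remove smallest leaf 3, emit neighbor 8.
Step 10: leaves = {8,12}. Remove smallest leaf 8, emit neighbor 11.
Done: 2 vertices remain (11, 12). Sequence = [4 1 8 4 9 8 3 3 8 11]

Answer: 4 1 8 4 9 8 3 3 8 11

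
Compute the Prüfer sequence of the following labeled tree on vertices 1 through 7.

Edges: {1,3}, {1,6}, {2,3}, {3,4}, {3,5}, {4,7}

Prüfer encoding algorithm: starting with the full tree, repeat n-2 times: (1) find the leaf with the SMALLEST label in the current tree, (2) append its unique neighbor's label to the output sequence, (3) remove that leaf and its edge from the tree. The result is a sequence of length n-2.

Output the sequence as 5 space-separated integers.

Step 1: leaves = {2,5,6,7}. Remove smallest leaf 2, emit neighbor 3.
Step 2: leaves = {5,6,7}. Remove smallest leaf 5, emit neighbor 3.
Step 3: leaves = {6,7}. Remove smallest leaf 6, emit neighbor 1.
Step 4: leaves = {1,7}. Remove smallest leaf 1, emit neighbor 3.
Step 5: leaves = {3,7}. Remove smallest leaf 3, emit neighbor 4.
Done: 2 vertices remain (4, 7). Sequence = [3 3 1 3 4]

Answer: 3 3 1 3 4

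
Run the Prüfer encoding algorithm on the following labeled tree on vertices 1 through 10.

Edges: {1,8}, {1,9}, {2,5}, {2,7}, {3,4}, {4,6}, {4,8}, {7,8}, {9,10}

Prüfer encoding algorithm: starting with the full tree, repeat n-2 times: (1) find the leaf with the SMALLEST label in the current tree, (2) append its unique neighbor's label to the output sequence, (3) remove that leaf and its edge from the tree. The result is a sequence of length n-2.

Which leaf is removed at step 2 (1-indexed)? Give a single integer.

Answer: 5

Derivation:
Step 1: current leaves = {3,5,6,10}. Remove leaf 3 (neighbor: 4).
Step 2: current leaves = {5,6,10}. Remove leaf 5 (neighbor: 2).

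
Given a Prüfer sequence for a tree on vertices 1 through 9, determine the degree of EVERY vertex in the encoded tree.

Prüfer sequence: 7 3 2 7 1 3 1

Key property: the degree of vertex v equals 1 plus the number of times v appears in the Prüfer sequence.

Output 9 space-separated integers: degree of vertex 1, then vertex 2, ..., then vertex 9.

p_1 = 7: count[7] becomes 1
p_2 = 3: count[3] becomes 1
p_3 = 2: count[2] becomes 1
p_4 = 7: count[7] becomes 2
p_5 = 1: count[1] becomes 1
p_6 = 3: count[3] becomes 2
p_7 = 1: count[1] becomes 2
Degrees (1 + count): deg[1]=1+2=3, deg[2]=1+1=2, deg[3]=1+2=3, deg[4]=1+0=1, deg[5]=1+0=1, deg[6]=1+0=1, deg[7]=1+2=3, deg[8]=1+0=1, deg[9]=1+0=1

Answer: 3 2 3 1 1 1 3 1 1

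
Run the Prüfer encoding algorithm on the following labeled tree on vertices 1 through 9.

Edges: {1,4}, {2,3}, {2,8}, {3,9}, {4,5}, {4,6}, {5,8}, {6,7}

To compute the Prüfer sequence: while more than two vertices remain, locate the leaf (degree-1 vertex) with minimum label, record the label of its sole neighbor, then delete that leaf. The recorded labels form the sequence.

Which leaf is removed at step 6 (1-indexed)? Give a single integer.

Step 1: current leaves = {1,7,9}. Remove leaf 1 (neighbor: 4).
Step 2: current leaves = {7,9}. Remove leaf 7 (neighbor: 6).
Step 3: current leaves = {6,9}. Remove leaf 6 (neighbor: 4).
Step 4: current leaves = {4,9}. Remove leaf 4 (neighbor: 5).
Step 5: current leaves = {5,9}. Remove leaf 5 (neighbor: 8).
Step 6: current leaves = {8,9}. Remove leaf 8 (neighbor: 2).

Answer: 8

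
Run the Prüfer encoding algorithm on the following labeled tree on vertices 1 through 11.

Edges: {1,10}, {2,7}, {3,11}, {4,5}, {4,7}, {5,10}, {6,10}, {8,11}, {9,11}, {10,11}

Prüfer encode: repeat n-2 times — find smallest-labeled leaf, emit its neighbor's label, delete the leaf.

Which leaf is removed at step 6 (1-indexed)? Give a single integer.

Step 1: current leaves = {1,2,3,6,8,9}. Remove leaf 1 (neighbor: 10).
Step 2: current leaves = {2,3,6,8,9}. Remove leaf 2 (neighbor: 7).
Step 3: current leaves = {3,6,7,8,9}. Remove leaf 3 (neighbor: 11).
Step 4: current leaves = {6,7,8,9}. Remove leaf 6 (neighbor: 10).
Step 5: current leaves = {7,8,9}. Remove leaf 7 (neighbor: 4).
Step 6: current leaves = {4,8,9}. Remove leaf 4 (neighbor: 5).

Answer: 4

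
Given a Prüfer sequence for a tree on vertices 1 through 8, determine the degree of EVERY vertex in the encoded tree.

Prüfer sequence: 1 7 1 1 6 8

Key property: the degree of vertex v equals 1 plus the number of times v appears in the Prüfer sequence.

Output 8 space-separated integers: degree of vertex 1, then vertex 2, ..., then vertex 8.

p_1 = 1: count[1] becomes 1
p_2 = 7: count[7] becomes 1
p_3 = 1: count[1] becomes 2
p_4 = 1: count[1] becomes 3
p_5 = 6: count[6] becomes 1
p_6 = 8: count[8] becomes 1
Degrees (1 + count): deg[1]=1+3=4, deg[2]=1+0=1, deg[3]=1+0=1, deg[4]=1+0=1, deg[5]=1+0=1, deg[6]=1+1=2, deg[7]=1+1=2, deg[8]=1+1=2

Answer: 4 1 1 1 1 2 2 2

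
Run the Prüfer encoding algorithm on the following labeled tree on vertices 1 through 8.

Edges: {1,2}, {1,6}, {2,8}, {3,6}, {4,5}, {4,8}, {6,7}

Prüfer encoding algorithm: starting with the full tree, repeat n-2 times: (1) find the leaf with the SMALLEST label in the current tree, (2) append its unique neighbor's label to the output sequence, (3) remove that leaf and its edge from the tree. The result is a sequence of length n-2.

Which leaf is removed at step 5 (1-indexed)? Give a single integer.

Answer: 6

Derivation:
Step 1: current leaves = {3,5,7}. Remove leaf 3 (neighbor: 6).
Step 2: current leaves = {5,7}. Remove leaf 5 (neighbor: 4).
Step 3: current leaves = {4,7}. Remove leaf 4 (neighbor: 8).
Step 4: current leaves = {7,8}. Remove leaf 7 (neighbor: 6).
Step 5: current leaves = {6,8}. Remove leaf 6 (neighbor: 1).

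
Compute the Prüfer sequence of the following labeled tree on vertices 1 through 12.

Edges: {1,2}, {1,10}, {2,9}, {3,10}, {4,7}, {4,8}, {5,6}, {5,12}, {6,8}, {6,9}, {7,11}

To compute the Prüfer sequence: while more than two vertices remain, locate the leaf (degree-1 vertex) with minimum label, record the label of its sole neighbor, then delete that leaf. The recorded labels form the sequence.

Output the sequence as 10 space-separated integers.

Step 1: leaves = {3,11,12}. Remove smallest leaf 3, emit neighbor 10.
Step 2: leaves = {10,11,12}. Remove smallest leaf 10, emit neighbor 1.
Step 3: leaves = {1,11,12}. Remove smallest leaf 1, emit neighbor 2.
Step 4: leaves = {2,11,12}. Remove smallest leaf 2, emit neighbor 9.
Step 5: leaves = {9,11,12}. Remove smallest leaf 9, emit neighbor 6.
Step 6: leaves = {11,12}. Remove smallest leaf 11, emit neighbor 7.
Step 7: leaves = {7,12}. Remove smallest leaf 7, emit neighbor 4.
Step 8: leaves = {4,12}. Remove smallest leaf 4, emit neighbor 8.
Step 9: leaves = {8,12}. Remove smallest leaf 8, emit neighbor 6.
Step 10: leaves = {6,12}. Remove smallest leaf 6, emit neighbor 5.
Done: 2 vertices remain (5, 12). Sequence = [10 1 2 9 6 7 4 8 6 5]

Answer: 10 1 2 9 6 7 4 8 6 5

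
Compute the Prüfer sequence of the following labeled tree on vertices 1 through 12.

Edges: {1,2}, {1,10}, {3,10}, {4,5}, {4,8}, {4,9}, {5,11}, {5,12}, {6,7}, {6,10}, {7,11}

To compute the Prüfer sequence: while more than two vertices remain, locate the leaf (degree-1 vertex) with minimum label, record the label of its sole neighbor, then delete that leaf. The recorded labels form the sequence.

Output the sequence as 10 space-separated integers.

Step 1: leaves = {2,3,8,9,12}. Remove smallest leaf 2, emit neighbor 1.
Step 2: leaves = {1,3,8,9,12}. Remove smallest leaf 1, emit neighbor 10.
Step 3: leaves = {3,8,9,12}. Remove smallest leaf 3, emit neighbor 10.
Step 4: leaves = {8,9,10,12}. Remove smallest leaf 8, emit neighbor 4.
Step 5: leaves = {9,10,12}. Remove smallest leaf 9, emit neighbor 4.
Step 6: leaves = {4,10,12}. Remove smallest leaf 4, emit neighbor 5.
Step 7: leaves = {10,12}. Remove smallest leaf 10, emit neighbor 6.
Step 8: leaves = {6,12}. Remove smallest leaf 6, emit neighbor 7.
Step 9: leaves = {7,12}. Remove smallest leaf 7, emit neighbor 11.
Step 10: leaves = {11,12}. Remove smallest leaf 11, emit neighbor 5.
Done: 2 vertices remain (5, 12). Sequence = [1 10 10 4 4 5 6 7 11 5]

Answer: 1 10 10 4 4 5 6 7 11 5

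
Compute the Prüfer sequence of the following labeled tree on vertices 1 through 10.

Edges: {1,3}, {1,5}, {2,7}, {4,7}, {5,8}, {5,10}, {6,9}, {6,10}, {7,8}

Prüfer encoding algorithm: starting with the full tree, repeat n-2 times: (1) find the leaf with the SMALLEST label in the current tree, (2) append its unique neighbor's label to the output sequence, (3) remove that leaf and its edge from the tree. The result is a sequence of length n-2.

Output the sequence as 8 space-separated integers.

Answer: 7 1 5 7 8 5 10 6

Derivation:
Step 1: leaves = {2,3,4,9}. Remove smallest leaf 2, emit neighbor 7.
Step 2: leaves = {3,4,9}. Remove smallest leaf 3, emit neighbor 1.
Step 3: leaves = {1,4,9}. Remove smallest leaf 1, emit neighbor 5.
Step 4: leaves = {4,9}. Remove smallest leaf 4, emit neighbor 7.
Step 5: leaves = {7,9}. Remove smallest leaf 7, emit neighbor 8.
Step 6: leaves = {8,9}. Remove smallest leaf 8, emit neighbor 5.
Step 7: leaves = {5,9}. Remove smallest leaf 5, emit neighbor 10.
Step 8: leaves = {9,10}. Remove smallest leaf 9, emit neighbor 6.
Done: 2 vertices remain (6, 10). Sequence = [7 1 5 7 8 5 10 6]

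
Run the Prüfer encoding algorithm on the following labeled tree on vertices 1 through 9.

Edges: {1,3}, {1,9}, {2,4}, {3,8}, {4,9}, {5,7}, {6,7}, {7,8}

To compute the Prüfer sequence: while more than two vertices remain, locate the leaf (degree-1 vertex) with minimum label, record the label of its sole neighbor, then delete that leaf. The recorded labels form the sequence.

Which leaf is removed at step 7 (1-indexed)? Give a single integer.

Answer: 3

Derivation:
Step 1: current leaves = {2,5,6}. Remove leaf 2 (neighbor: 4).
Step 2: current leaves = {4,5,6}. Remove leaf 4 (neighbor: 9).
Step 3: current leaves = {5,6,9}. Remove leaf 5 (neighbor: 7).
Step 4: current leaves = {6,9}. Remove leaf 6 (neighbor: 7).
Step 5: current leaves = {7,9}. Remove leaf 7 (neighbor: 8).
Step 6: current leaves = {8,9}. Remove leaf 8 (neighbor: 3).
Step 7: current leaves = {3,9}. Remove leaf 3 (neighbor: 1).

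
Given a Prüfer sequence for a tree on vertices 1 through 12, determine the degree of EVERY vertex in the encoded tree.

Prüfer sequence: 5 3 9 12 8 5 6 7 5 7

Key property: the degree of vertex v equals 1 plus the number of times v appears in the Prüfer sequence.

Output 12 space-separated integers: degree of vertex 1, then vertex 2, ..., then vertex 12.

Answer: 1 1 2 1 4 2 3 2 2 1 1 2

Derivation:
p_1 = 5: count[5] becomes 1
p_2 = 3: count[3] becomes 1
p_3 = 9: count[9] becomes 1
p_4 = 12: count[12] becomes 1
p_5 = 8: count[8] becomes 1
p_6 = 5: count[5] becomes 2
p_7 = 6: count[6] becomes 1
p_8 = 7: count[7] becomes 1
p_9 = 5: count[5] becomes 3
p_10 = 7: count[7] becomes 2
Degrees (1 + count): deg[1]=1+0=1, deg[2]=1+0=1, deg[3]=1+1=2, deg[4]=1+0=1, deg[5]=1+3=4, deg[6]=1+1=2, deg[7]=1+2=3, deg[8]=1+1=2, deg[9]=1+1=2, deg[10]=1+0=1, deg[11]=1+0=1, deg[12]=1+1=2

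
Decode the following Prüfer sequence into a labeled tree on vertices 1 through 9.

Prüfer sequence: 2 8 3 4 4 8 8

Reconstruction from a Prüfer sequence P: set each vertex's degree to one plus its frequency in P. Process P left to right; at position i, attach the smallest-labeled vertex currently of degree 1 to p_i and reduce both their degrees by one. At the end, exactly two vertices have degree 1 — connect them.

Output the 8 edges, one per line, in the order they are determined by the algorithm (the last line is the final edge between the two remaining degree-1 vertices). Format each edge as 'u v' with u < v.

Initial degrees: {1:1, 2:2, 3:2, 4:3, 5:1, 6:1, 7:1, 8:4, 9:1}
Step 1: smallest deg-1 vertex = 1, p_1 = 2. Add edge {1,2}. Now deg[1]=0, deg[2]=1.
Step 2: smallest deg-1 vertex = 2, p_2 = 8. Add edge {2,8}. Now deg[2]=0, deg[8]=3.
Step 3: smallest deg-1 vertex = 5, p_3 = 3. Add edge {3,5}. Now deg[5]=0, deg[3]=1.
Step 4: smallest deg-1 vertex = 3, p_4 = 4. Add edge {3,4}. Now deg[3]=0, deg[4]=2.
Step 5: smallest deg-1 vertex = 6, p_5 = 4. Add edge {4,6}. Now deg[6]=0, deg[4]=1.
Step 6: smallest deg-1 vertex = 4, p_6 = 8. Add edge {4,8}. Now deg[4]=0, deg[8]=2.
Step 7: smallest deg-1 vertex = 7, p_7 = 8. Add edge {7,8}. Now deg[7]=0, deg[8]=1.
Final: two remaining deg-1 vertices are 8, 9. Add edge {8,9}.

Answer: 1 2
2 8
3 5
3 4
4 6
4 8
7 8
8 9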